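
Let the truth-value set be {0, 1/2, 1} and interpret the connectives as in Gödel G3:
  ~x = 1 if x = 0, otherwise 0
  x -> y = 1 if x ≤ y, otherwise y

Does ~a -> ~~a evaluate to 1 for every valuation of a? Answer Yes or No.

No

Counterexample: take a = 0.
~a = ~0 = 1
~a = ~0 = 1
~~a = ~1 = 0
~a -> ~~a = 1 -> 0 = 0
This gives 0 ≠ 1.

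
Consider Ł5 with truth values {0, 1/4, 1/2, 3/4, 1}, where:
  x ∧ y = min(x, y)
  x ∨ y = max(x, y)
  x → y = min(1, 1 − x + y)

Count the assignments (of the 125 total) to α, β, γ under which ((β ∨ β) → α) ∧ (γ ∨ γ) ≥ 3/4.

value 1: 15 assignments (counts)
value 3/4: 23 assignments (counts)
value 1/2: 28 assignments
value 1/4: 30 assignments
value 0: 29 assignments
So 38 of the 125 assignments meet the threshold.

38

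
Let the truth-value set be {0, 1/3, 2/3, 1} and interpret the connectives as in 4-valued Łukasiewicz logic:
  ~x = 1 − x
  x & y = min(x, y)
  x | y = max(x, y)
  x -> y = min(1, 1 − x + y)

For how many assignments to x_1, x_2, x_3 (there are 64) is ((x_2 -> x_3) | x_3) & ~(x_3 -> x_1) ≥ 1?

value 1: 4 assignments (counts)
value 2/3: 8 assignments
value 1/3: 12 assignments
value 0: 40 assignments
So 4 of the 64 assignments meet the threshold.

4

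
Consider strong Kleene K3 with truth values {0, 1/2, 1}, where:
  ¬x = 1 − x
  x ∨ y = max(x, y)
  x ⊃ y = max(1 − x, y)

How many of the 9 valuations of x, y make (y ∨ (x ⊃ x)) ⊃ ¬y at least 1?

3

x = 0, y = 0 ↦ 1  ≥
x = 0, y = 1/2 ↦ 1/2  <
x = 0, y = 1 ↦ 0  <
x = 1/2, y = 0 ↦ 1  ≥
x = 1/2, y = 1/2 ↦ 1/2  <
x = 1/2, y = 1 ↦ 0  <
x = 1, y = 0 ↦ 1  ≥
x = 1, y = 1/2 ↦ 1/2  <
x = 1, y = 1 ↦ 0  <
So 3 of the 9 assignments meet the threshold.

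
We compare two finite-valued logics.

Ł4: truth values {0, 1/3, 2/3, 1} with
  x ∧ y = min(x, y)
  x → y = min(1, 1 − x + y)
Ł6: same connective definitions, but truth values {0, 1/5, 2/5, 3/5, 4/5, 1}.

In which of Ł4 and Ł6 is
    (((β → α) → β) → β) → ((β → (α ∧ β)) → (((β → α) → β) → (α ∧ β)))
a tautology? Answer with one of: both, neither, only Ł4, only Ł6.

both

In Ł4: every assignment gives 1 — tautology.
In Ł6: every assignment gives 1 — tautology.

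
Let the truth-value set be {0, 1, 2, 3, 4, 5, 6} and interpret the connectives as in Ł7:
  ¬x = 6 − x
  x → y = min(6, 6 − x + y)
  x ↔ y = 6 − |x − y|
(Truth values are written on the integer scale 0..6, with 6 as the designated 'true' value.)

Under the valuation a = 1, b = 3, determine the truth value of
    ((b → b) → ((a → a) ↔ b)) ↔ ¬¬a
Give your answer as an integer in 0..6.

b → b = 3 → 3 = 6
a → a = 1 → 1 = 6
(a → a) ↔ b = 6 ↔ 3 = 3
(b → b) → ((a → a) ↔ b) = 6 → 3 = 3
¬a = ¬1 = 5
¬¬a = ¬5 = 1
((b → b) → ((a → a) ↔ b)) ↔ ¬¬a = 3 ↔ 1 = 4

4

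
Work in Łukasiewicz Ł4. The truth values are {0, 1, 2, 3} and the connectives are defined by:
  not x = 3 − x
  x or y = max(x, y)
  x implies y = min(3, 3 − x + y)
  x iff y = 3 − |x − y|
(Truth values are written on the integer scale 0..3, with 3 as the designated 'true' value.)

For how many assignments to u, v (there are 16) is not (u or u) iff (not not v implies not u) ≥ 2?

12

u = 0, v = 0 ↦ 3  ≥
u = 0, v = 1 ↦ 3  ≥
u = 0, v = 2 ↦ 3  ≥
u = 0, v = 3 ↦ 3  ≥
u = 1, v = 0 ↦ 2  ≥
u = 1, v = 1 ↦ 2  ≥
u = 1, v = 2 ↦ 2  ≥
u = 1, v = 3 ↦ 3  ≥
u = 2, v = 0 ↦ 1  <
u = 2, v = 1 ↦ 1  <
u = 2, v = 2 ↦ 2  ≥
u = 2, v = 3 ↦ 3  ≥
u = 3, v = 0 ↦ 0  <
u = 3, v = 1 ↦ 1  <
u = 3, v = 2 ↦ 2  ≥
u = 3, v = 3 ↦ 3  ≥
So 12 of the 16 assignments meet the threshold.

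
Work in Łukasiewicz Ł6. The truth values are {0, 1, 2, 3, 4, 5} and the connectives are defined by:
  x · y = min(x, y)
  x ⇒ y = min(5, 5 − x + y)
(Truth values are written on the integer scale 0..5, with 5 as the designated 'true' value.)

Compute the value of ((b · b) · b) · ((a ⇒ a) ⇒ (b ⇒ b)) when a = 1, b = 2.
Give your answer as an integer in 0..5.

2

b · b = 2 · 2 = 2
(b · b) · b = 2 · 2 = 2
a ⇒ a = 1 ⇒ 1 = 5
b ⇒ b = 2 ⇒ 2 = 5
(a ⇒ a) ⇒ (b ⇒ b) = 5 ⇒ 5 = 5
((b · b) · b) · ((a ⇒ a) ⇒ (b ⇒ b)) = 2 · 5 = 2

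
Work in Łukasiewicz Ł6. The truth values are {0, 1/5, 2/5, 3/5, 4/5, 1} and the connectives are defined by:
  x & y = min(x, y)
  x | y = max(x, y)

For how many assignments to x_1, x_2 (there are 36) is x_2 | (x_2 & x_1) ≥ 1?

6

value 1: 6 assignments (counts)
value 4/5: 6 assignments
value 3/5: 6 assignments
value 2/5: 6 assignments
value 1/5: 6 assignments
value 0: 6 assignments
So 6 of the 36 assignments meet the threshold.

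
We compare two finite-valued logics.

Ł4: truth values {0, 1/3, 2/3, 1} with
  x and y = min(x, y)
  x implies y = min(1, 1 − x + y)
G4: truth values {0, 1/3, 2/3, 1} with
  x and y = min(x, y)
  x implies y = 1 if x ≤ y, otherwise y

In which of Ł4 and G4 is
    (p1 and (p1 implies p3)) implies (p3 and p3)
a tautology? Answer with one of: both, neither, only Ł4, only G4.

only G4

In Ł4: at p1 = 1/3, p3 = 0 the value is 2/3 — not a tautology.
In G4: every assignment gives 1 — tautology.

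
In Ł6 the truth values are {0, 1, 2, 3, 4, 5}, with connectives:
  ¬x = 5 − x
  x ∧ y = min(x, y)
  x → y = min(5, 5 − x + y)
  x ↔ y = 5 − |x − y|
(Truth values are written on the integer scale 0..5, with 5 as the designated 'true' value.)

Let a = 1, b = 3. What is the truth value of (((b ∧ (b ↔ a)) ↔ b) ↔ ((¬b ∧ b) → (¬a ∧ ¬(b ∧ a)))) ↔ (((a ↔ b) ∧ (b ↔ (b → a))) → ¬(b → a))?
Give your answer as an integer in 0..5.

b ↔ a = 3 ↔ 1 = 3
b ∧ (b ↔ a) = 3 ∧ 3 = 3
(b ∧ (b ↔ a)) ↔ b = 3 ↔ 3 = 5
¬b = ¬3 = 2
¬b ∧ b = 2 ∧ 3 = 2
¬a = ¬1 = 4
b ∧ a = 3 ∧ 1 = 1
¬(b ∧ a) = ¬1 = 4
¬a ∧ ¬(b ∧ a) = 4 ∧ 4 = 4
(¬b ∧ b) → (¬a ∧ ¬(b ∧ a)) = 2 → 4 = 5
((b ∧ (b ↔ a)) ↔ b) ↔ ((¬b ∧ b) → (¬a ∧ ¬(b ∧ a))) = 5 ↔ 5 = 5
a ↔ b = 1 ↔ 3 = 3
b → a = 3 → 1 = 3
b ↔ (b → a) = 3 ↔ 3 = 5
(a ↔ b) ∧ (b ↔ (b → a)) = 3 ∧ 5 = 3
b → a = 3 → 1 = 3
¬(b → a) = ¬3 = 2
((a ↔ b) ∧ (b ↔ (b → a))) → ¬(b → a) = 3 → 2 = 4
(((b ∧ (b ↔ a)) ↔ b) ↔ ((¬b ∧ b) → (¬a ∧ ¬(b ∧ a)))) ↔ (((a ↔ b) ∧ (b ↔ (b → a))) → ¬(b → a)) = 5 ↔ 4 = 4

4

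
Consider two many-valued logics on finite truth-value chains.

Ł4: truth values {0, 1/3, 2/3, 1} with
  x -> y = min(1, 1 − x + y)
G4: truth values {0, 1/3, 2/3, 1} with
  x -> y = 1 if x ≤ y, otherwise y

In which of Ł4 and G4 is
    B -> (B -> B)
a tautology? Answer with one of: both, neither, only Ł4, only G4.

both

In Ł4: every assignment gives 1 — tautology.
In G4: every assignment gives 1 — tautology.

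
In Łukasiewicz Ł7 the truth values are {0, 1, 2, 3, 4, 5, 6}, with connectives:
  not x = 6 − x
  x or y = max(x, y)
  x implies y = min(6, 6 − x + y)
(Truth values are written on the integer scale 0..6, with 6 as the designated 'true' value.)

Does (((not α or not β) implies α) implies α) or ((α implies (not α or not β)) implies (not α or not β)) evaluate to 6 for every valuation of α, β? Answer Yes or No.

No

Counterexample: take α = 1, β = 1.
not α = not 1 = 5
not β = not 1 = 5
not α or not β = 5 or 5 = 5
(not α or not β) implies α = 5 implies 1 = 2
((not α or not β) implies α) implies α = 2 implies 1 = 5
α implies (not α or not β) = 1 implies 5 = 6
(α implies (not α or not β)) implies (not α or not β) = 6 implies 5 = 5
(((not α or not β) implies α) implies α) or ((α implies (not α or not β)) implies (not α or not β)) = 5 or 5 = 5
This gives 5 ≠ 6.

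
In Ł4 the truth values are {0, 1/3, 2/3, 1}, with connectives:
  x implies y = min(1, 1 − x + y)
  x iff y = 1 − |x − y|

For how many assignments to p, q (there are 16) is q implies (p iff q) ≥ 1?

12

p = 0, q = 0 ↦ 1  ≥
p = 0, q = 1/3 ↦ 1  ≥
p = 0, q = 2/3 ↦ 2/3  <
p = 0, q = 1 ↦ 0  <
p = 1/3, q = 0 ↦ 1  ≥
p = 1/3, q = 1/3 ↦ 1  ≥
p = 1/3, q = 2/3 ↦ 1  ≥
p = 1/3, q = 1 ↦ 1/3  <
p = 2/3, q = 0 ↦ 1  ≥
p = 2/3, q = 1/3 ↦ 1  ≥
p = 2/3, q = 2/3 ↦ 1  ≥
p = 2/3, q = 1 ↦ 2/3  <
p = 1, q = 0 ↦ 1  ≥
p = 1, q = 1/3 ↦ 1  ≥
p = 1, q = 2/3 ↦ 1  ≥
p = 1, q = 1 ↦ 1  ≥
So 12 of the 16 assignments meet the threshold.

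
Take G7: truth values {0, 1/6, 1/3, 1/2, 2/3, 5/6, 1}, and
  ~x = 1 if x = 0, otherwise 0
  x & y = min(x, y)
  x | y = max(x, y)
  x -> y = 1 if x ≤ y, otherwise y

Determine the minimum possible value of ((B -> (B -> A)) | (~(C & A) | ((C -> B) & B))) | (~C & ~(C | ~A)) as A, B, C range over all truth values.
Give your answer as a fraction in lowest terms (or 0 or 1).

1/3

Take A = 1/6, B = 1/3, C = 1/6:
B -> A = 1/3 -> 1/6 = 1/6
B -> (B -> A) = 1/3 -> 1/6 = 1/6
C & A = 1/6 & 1/6 = 1/6
~(C & A) = ~1/6 = 0
C -> B = 1/6 -> 1/3 = 1
(C -> B) & B = 1 & 1/3 = 1/3
~(C & A) | ((C -> B) & B) = 0 | 1/3 = 1/3
(B -> (B -> A)) | (~(C & A) | ((C -> B) & B)) = 1/6 | 1/3 = 1/3
~C = ~1/6 = 0
~A = ~1/6 = 0
C | ~A = 1/6 | 0 = 1/6
~(C | ~A) = ~1/6 = 0
~C & ~(C | ~A) = 0 & 0 = 0
((B -> (B -> A)) | (~(C & A) | ((C -> B) & B))) | (~C & ~(C | ~A)) = 1/3 | 0 = 1/3
No assignment yields a value below 1/3, so this is the minimum.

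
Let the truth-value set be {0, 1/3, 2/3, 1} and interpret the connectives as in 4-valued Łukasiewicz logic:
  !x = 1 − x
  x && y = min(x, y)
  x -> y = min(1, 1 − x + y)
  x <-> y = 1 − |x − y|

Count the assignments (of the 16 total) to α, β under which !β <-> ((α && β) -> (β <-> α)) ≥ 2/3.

α = 0, β = 0 ↦ 1  ≥
α = 0, β = 1/3 ↦ 2/3  ≥
α = 0, β = 2/3 ↦ 1/3  <
α = 0, β = 1 ↦ 0  <
α = 1/3, β = 0 ↦ 1  ≥
α = 1/3, β = 1/3 ↦ 2/3  ≥
α = 1/3, β = 2/3 ↦ 1/3  <
α = 1/3, β = 1 ↦ 0  <
α = 2/3, β = 0 ↦ 1  ≥
α = 2/3, β = 1/3 ↦ 2/3  ≥
α = 2/3, β = 2/3 ↦ 1/3  <
α = 2/3, β = 1 ↦ 0  <
α = 1, β = 0 ↦ 1  ≥
α = 1, β = 1/3 ↦ 2/3  ≥
α = 1, β = 2/3 ↦ 1/3  <
α = 1, β = 1 ↦ 0  <
So 8 of the 16 assignments meet the threshold.

8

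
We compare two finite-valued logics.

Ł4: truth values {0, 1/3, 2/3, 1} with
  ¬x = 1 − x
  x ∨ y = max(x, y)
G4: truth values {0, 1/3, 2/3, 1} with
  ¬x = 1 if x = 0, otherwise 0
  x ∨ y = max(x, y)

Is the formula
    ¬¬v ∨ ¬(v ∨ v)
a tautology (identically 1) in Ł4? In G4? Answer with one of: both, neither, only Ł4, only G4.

only G4

In Ł4: at v = 1/3 the value is 2/3 — not a tautology.
In G4: every assignment gives 1 — tautology.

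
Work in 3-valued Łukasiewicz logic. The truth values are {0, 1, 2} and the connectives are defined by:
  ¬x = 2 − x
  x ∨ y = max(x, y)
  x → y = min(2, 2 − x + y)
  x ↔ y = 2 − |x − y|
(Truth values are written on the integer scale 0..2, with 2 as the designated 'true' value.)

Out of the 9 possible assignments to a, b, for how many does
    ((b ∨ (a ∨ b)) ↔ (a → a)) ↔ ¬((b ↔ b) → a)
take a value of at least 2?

3

a = 0, b = 0 ↦ 0  <
a = 0, b = 1 ↦ 1  <
a = 0, b = 2 ↦ 2  ≥
a = 1, b = 0 ↦ 2  ≥
a = 1, b = 1 ↦ 2  ≥
a = 1, b = 2 ↦ 1  <
a = 2, b = 0 ↦ 0  <
a = 2, b = 1 ↦ 0  <
a = 2, b = 2 ↦ 0  <
So 3 of the 9 assignments meet the threshold.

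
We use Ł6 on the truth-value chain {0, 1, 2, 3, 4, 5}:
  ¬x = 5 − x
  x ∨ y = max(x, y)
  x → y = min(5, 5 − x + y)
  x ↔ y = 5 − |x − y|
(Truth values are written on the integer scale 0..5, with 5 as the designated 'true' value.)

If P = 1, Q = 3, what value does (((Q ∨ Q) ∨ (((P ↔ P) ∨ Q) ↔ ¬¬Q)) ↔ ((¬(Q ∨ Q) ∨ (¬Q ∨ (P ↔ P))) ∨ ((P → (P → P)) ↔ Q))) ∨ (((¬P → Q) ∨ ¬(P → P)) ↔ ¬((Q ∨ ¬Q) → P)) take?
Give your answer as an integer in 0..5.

Q ∨ Q = 3 ∨ 3 = 3
P ↔ P = 1 ↔ 1 = 5
(P ↔ P) ∨ Q = 5 ∨ 3 = 5
¬Q = ¬3 = 2
¬¬Q = ¬2 = 3
((P ↔ P) ∨ Q) ↔ ¬¬Q = 5 ↔ 3 = 3
(Q ∨ Q) ∨ (((P ↔ P) ∨ Q) ↔ ¬¬Q) = 3 ∨ 3 = 3
Q ∨ Q = 3 ∨ 3 = 3
¬(Q ∨ Q) = ¬3 = 2
¬Q = ¬3 = 2
P ↔ P = 1 ↔ 1 = 5
¬Q ∨ (P ↔ P) = 2 ∨ 5 = 5
¬(Q ∨ Q) ∨ (¬Q ∨ (P ↔ P)) = 2 ∨ 5 = 5
P → P = 1 → 1 = 5
P → (P → P) = 1 → 5 = 5
(P → (P → P)) ↔ Q = 5 ↔ 3 = 3
(¬(Q ∨ Q) ∨ (¬Q ∨ (P ↔ P))) ∨ ((P → (P → P)) ↔ Q) = 5 ∨ 3 = 5
((Q ∨ Q) ∨ (((P ↔ P) ∨ Q) ↔ ¬¬Q)) ↔ ((¬(Q ∨ Q) ∨ (¬Q ∨ (P ↔ P))) ∨ ((P → (P → P)) ↔ Q)) = 3 ↔ 5 = 3
¬P = ¬1 = 4
¬P → Q = 4 → 3 = 4
P → P = 1 → 1 = 5
¬(P → P) = ¬5 = 0
(¬P → Q) ∨ ¬(P → P) = 4 ∨ 0 = 4
¬Q = ¬3 = 2
Q ∨ ¬Q = 3 ∨ 2 = 3
(Q ∨ ¬Q) → P = 3 → 1 = 3
¬((Q ∨ ¬Q) → P) = ¬3 = 2
((¬P → Q) ∨ ¬(P → P)) ↔ ¬((Q ∨ ¬Q) → P) = 4 ↔ 2 = 3
(((Q ∨ Q) ∨ (((P ↔ P) ∨ Q) ↔ ¬¬Q)) ↔ ((¬(Q ∨ Q) ∨ (¬Q ∨ (P ↔ P))) ∨ ((P → (P → P)) ↔ Q))) ∨ (((¬P → Q) ∨ ¬(P → P)) ↔ ¬((Q ∨ ¬Q) → P)) = 3 ∨ 3 = 3

3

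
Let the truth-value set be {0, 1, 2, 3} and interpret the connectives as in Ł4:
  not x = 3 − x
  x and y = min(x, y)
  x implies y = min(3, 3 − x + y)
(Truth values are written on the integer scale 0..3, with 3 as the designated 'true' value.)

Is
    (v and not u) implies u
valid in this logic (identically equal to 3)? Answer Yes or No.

No

Counterexample: take u = 0, v = 1.
not u = not 0 = 3
v and not u = 1 and 3 = 1
(v and not u) implies u = 1 implies 0 = 2
This gives 2 ≠ 3.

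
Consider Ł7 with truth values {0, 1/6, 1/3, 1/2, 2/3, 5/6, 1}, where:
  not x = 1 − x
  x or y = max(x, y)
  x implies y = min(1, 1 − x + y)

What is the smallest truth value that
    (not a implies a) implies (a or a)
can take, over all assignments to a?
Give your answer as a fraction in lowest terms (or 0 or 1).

Take a = 1/2:
not a = not 1/2 = 1/2
not a implies a = 1/2 implies 1/2 = 1
a or a = 1/2 or 1/2 = 1/2
(not a implies a) implies (a or a) = 1 implies 1/2 = 1/2
No assignment yields a value below 1/2, so this is the minimum.

1/2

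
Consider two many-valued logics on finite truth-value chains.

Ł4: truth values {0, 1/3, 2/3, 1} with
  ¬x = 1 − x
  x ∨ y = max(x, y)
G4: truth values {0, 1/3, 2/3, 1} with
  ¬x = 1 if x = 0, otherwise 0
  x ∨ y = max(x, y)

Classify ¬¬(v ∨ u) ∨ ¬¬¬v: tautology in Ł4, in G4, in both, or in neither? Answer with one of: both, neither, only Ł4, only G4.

In Ł4: at u = 0, v = 1/3 the value is 2/3 — not a tautology.
In G4: every assignment gives 1 — tautology.

only G4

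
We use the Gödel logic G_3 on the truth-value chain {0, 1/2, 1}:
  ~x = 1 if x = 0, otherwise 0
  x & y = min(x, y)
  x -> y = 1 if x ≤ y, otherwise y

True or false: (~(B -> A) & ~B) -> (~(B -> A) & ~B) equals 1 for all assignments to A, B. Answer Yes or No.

A = 0, B = 0 ↦ 1
A = 0, B = 1/2 ↦ 1
A = 0, B = 1 ↦ 1
A = 1/2, B = 0 ↦ 1
A = 1/2, B = 1/2 ↦ 1
A = 1/2, B = 1 ↦ 1
A = 1, B = 0 ↦ 1
A = 1, B = 1/2 ↦ 1
A = 1, B = 1 ↦ 1
Every assignment gives a value ≥ 1.

Yes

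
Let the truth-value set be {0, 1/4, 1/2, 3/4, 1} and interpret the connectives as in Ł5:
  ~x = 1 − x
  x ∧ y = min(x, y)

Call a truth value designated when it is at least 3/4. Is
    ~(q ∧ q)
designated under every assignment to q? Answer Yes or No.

No

Counterexample: take q = 1/2.
q ∧ q = 1/2 ∧ 1/2 = 1/2
~(q ∧ q) = ~1/2 = 1/2
This gives 1/2, which is below 3/4.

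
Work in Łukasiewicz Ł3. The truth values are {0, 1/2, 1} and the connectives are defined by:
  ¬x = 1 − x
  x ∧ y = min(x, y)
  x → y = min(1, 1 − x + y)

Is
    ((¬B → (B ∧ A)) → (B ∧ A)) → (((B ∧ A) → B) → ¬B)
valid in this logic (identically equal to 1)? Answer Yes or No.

No

Counterexample: take A = 1/2, B = 1.
¬B = ¬1 = 0
B ∧ A = 1 ∧ 1/2 = 1/2
¬B → (B ∧ A) = 0 → 1/2 = 1
B ∧ A = 1 ∧ 1/2 = 1/2
(¬B → (B ∧ A)) → (B ∧ A) = 1 → 1/2 = 1/2
B ∧ A = 1 ∧ 1/2 = 1/2
(B ∧ A) → B = 1/2 → 1 = 1
¬B = ¬1 = 0
((B ∧ A) → B) → ¬B = 1 → 0 = 0
((¬B → (B ∧ A)) → (B ∧ A)) → (((B ∧ A) → B) → ¬B) = 1/2 → 0 = 1/2
This gives 1/2 ≠ 1.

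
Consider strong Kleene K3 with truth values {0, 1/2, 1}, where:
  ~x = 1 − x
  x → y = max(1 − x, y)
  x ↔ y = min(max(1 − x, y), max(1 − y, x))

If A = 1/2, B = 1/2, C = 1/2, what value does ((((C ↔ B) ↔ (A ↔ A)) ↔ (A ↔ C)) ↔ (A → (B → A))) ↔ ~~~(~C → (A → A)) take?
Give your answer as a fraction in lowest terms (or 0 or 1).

1/2

C ↔ B = 1/2 ↔ 1/2 = 1/2
A ↔ A = 1/2 ↔ 1/2 = 1/2
(C ↔ B) ↔ (A ↔ A) = 1/2 ↔ 1/2 = 1/2
A ↔ C = 1/2 ↔ 1/2 = 1/2
((C ↔ B) ↔ (A ↔ A)) ↔ (A ↔ C) = 1/2 ↔ 1/2 = 1/2
B → A = 1/2 → 1/2 = 1/2
A → (B → A) = 1/2 → 1/2 = 1/2
(((C ↔ B) ↔ (A ↔ A)) ↔ (A ↔ C)) ↔ (A → (B → A)) = 1/2 ↔ 1/2 = 1/2
~C = ~1/2 = 1/2
A → A = 1/2 → 1/2 = 1/2
~C → (A → A) = 1/2 → 1/2 = 1/2
~(~C → (A → A)) = ~1/2 = 1/2
~~(~C → (A → A)) = ~1/2 = 1/2
~~~(~C → (A → A)) = ~1/2 = 1/2
((((C ↔ B) ↔ (A ↔ A)) ↔ (A ↔ C)) ↔ (A → (B → A))) ↔ ~~~(~C → (A → A)) = 1/2 ↔ 1/2 = 1/2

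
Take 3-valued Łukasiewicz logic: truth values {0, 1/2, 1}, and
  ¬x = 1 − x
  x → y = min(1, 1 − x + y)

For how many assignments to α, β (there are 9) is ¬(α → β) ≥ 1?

α = 0, β = 0 ↦ 0  <
α = 0, β = 1/2 ↦ 0  <
α = 0, β = 1 ↦ 0  <
α = 1/2, β = 0 ↦ 1/2  <
α = 1/2, β = 1/2 ↦ 0  <
α = 1/2, β = 1 ↦ 0  <
α = 1, β = 0 ↦ 1  ≥
α = 1, β = 1/2 ↦ 1/2  <
α = 1, β = 1 ↦ 0  <
So 1 of the 9 assignments meets the threshold.

1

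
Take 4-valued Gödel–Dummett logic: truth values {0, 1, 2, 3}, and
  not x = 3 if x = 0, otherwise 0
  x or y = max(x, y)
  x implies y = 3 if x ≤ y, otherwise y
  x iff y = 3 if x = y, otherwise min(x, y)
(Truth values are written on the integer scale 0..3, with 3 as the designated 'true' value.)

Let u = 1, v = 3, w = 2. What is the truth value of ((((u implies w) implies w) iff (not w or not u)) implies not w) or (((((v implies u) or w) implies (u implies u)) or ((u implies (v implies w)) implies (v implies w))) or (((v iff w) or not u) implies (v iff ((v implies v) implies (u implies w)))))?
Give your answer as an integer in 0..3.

u implies w = 1 implies 2 = 3
(u implies w) implies w = 3 implies 2 = 2
not w = not 2 = 0
not u = not 1 = 0
not w or not u = 0 or 0 = 0
((u implies w) implies w) iff (not w or not u) = 2 iff 0 = 0
not w = not 2 = 0
(((u implies w) implies w) iff (not w or not u)) implies not w = 0 implies 0 = 3
v implies u = 3 implies 1 = 1
(v implies u) or w = 1 or 2 = 2
u implies u = 1 implies 1 = 3
((v implies u) or w) implies (u implies u) = 2 implies 3 = 3
v implies w = 3 implies 2 = 2
u implies (v implies w) = 1 implies 2 = 3
v implies w = 3 implies 2 = 2
(u implies (v implies w)) implies (v implies w) = 3 implies 2 = 2
(((v implies u) or w) implies (u implies u)) or ((u implies (v implies w)) implies (v implies w)) = 3 or 2 = 3
v iff w = 3 iff 2 = 2
not u = not 1 = 0
(v iff w) or not u = 2 or 0 = 2
v implies v = 3 implies 3 = 3
u implies w = 1 implies 2 = 3
(v implies v) implies (u implies w) = 3 implies 3 = 3
v iff ((v implies v) implies (u implies w)) = 3 iff 3 = 3
((v iff w) or not u) implies (v iff ((v implies v) implies (u implies w))) = 2 implies 3 = 3
((((v implies u) or w) implies (u implies u)) or ((u implies (v implies w)) implies (v implies w))) or (((v iff w) or not u) implies (v iff ((v implies v) implies (u implies w)))) = 3 or 3 = 3
((((u implies w) implies w) iff (not w or not u)) implies not w) or (((((v implies u) or w) implies (u implies u)) or ((u implies (v implies w)) implies (v implies w))) or (((v iff w) or not u) implies (v iff ((v implies v) implies (u implies w))))) = 3 or 3 = 3

3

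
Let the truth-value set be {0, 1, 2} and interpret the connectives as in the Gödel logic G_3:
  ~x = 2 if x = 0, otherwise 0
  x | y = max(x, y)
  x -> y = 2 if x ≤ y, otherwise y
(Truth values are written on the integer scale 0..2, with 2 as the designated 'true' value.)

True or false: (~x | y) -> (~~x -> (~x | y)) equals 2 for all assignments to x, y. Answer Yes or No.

x = 0, y = 0 ↦ 2
x = 0, y = 1 ↦ 2
x = 0, y = 2 ↦ 2
x = 1, y = 0 ↦ 2
x = 1, y = 1 ↦ 2
x = 1, y = 2 ↦ 2
x = 2, y = 0 ↦ 2
x = 2, y = 1 ↦ 2
x = 2, y = 2 ↦ 2
Every assignment gives a value ≥ 2.

Yes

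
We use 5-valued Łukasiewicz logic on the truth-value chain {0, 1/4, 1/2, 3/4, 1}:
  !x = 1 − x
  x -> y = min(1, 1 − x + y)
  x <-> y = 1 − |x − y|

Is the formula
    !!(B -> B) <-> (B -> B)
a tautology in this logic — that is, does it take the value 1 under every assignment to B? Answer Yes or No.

Yes

B = 0 ↦ 1
B = 1/4 ↦ 1
B = 1/2 ↦ 1
B = 3/4 ↦ 1
B = 1 ↦ 1
Every assignment gives a value ≥ 1.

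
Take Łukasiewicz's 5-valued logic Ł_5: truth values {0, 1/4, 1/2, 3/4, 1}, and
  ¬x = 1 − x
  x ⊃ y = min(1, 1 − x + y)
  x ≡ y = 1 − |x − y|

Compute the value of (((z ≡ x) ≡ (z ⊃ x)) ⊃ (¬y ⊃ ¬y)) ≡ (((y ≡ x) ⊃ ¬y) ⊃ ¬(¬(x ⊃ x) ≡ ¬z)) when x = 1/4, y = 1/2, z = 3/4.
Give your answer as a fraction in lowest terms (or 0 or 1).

1/2

z ≡ x = 3/4 ≡ 1/4 = 1/2
z ⊃ x = 3/4 ⊃ 1/4 = 1/2
(z ≡ x) ≡ (z ⊃ x) = 1/2 ≡ 1/2 = 1
¬y = ¬1/2 = 1/2
¬y = ¬1/2 = 1/2
¬y ⊃ ¬y = 1/2 ⊃ 1/2 = 1
((z ≡ x) ≡ (z ⊃ x)) ⊃ (¬y ⊃ ¬y) = 1 ⊃ 1 = 1
y ≡ x = 1/2 ≡ 1/4 = 3/4
¬y = ¬1/2 = 1/2
(y ≡ x) ⊃ ¬y = 3/4 ⊃ 1/2 = 3/4
x ⊃ x = 1/4 ⊃ 1/4 = 1
¬(x ⊃ x) = ¬1 = 0
¬z = ¬3/4 = 1/4
¬(x ⊃ x) ≡ ¬z = 0 ≡ 1/4 = 3/4
¬(¬(x ⊃ x) ≡ ¬z) = ¬3/4 = 1/4
((y ≡ x) ⊃ ¬y) ⊃ ¬(¬(x ⊃ x) ≡ ¬z) = 3/4 ⊃ 1/4 = 1/2
(((z ≡ x) ≡ (z ⊃ x)) ⊃ (¬y ⊃ ¬y)) ≡ (((y ≡ x) ⊃ ¬y) ⊃ ¬(¬(x ⊃ x) ≡ ¬z)) = 1 ≡ 1/2 = 1/2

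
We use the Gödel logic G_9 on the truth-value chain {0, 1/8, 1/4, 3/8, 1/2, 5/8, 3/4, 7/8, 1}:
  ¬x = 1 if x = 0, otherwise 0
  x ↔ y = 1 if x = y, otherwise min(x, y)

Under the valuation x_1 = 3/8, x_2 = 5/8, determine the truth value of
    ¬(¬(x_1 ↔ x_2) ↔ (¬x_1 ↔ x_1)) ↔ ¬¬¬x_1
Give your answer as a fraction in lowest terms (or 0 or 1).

x_1 ↔ x_2 = 3/8 ↔ 5/8 = 3/8
¬(x_1 ↔ x_2) = ¬3/8 = 0
¬x_1 = ¬3/8 = 0
¬x_1 ↔ x_1 = 0 ↔ 3/8 = 0
¬(x_1 ↔ x_2) ↔ (¬x_1 ↔ x_1) = 0 ↔ 0 = 1
¬(¬(x_1 ↔ x_2) ↔ (¬x_1 ↔ x_1)) = ¬1 = 0
¬x_1 = ¬3/8 = 0
¬¬x_1 = ¬0 = 1
¬¬¬x_1 = ¬1 = 0
¬(¬(x_1 ↔ x_2) ↔ (¬x_1 ↔ x_1)) ↔ ¬¬¬x_1 = 0 ↔ 0 = 1

1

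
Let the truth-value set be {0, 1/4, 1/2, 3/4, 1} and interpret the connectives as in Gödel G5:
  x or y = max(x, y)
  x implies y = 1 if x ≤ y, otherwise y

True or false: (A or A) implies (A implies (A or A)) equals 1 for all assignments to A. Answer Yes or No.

Yes

A = 0 ↦ 1
A = 1/4 ↦ 1
A = 1/2 ↦ 1
A = 3/4 ↦ 1
A = 1 ↦ 1
Every assignment gives a value ≥ 1.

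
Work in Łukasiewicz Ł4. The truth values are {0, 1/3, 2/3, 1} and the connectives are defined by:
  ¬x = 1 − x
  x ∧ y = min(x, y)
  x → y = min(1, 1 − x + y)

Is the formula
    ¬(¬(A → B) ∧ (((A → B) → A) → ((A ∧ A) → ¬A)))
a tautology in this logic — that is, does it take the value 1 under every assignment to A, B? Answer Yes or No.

No

Counterexample: take A = 1/3, B = 0.
A → B = 1/3 → 0 = 2/3
¬(A → B) = ¬2/3 = 1/3
A → B = 1/3 → 0 = 2/3
(A → B) → A = 2/3 → 1/3 = 2/3
A ∧ A = 1/3 ∧ 1/3 = 1/3
¬A = ¬1/3 = 2/3
(A ∧ A) → ¬A = 1/3 → 2/3 = 1
((A → B) → A) → ((A ∧ A) → ¬A) = 2/3 → 1 = 1
¬(A → B) ∧ (((A → B) → A) → ((A ∧ A) → ¬A)) = 1/3 ∧ 1 = 1/3
¬(¬(A → B) ∧ (((A → B) → A) → ((A ∧ A) → ¬A))) = ¬1/3 = 2/3
This gives 2/3 ≠ 1.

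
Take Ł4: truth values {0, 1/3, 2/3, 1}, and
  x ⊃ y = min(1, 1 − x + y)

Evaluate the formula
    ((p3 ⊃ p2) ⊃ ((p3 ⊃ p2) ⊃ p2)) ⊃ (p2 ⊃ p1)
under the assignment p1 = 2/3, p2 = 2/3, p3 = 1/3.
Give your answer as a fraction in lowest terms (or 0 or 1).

1

p3 ⊃ p2 = 1/3 ⊃ 2/3 = 1
p3 ⊃ p2 = 1/3 ⊃ 2/3 = 1
(p3 ⊃ p2) ⊃ p2 = 1 ⊃ 2/3 = 2/3
(p3 ⊃ p2) ⊃ ((p3 ⊃ p2) ⊃ p2) = 1 ⊃ 2/3 = 2/3
p2 ⊃ p1 = 2/3 ⊃ 2/3 = 1
((p3 ⊃ p2) ⊃ ((p3 ⊃ p2) ⊃ p2)) ⊃ (p2 ⊃ p1) = 2/3 ⊃ 1 = 1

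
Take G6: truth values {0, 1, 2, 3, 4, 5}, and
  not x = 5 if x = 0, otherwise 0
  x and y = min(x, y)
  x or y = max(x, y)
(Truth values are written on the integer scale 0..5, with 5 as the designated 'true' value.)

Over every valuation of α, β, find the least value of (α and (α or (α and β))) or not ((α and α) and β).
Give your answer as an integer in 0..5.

Take α = 1, β = 1:
α and β = 1 and 1 = 1
α or (α and β) = 1 or 1 = 1
α and (α or (α and β)) = 1 and 1 = 1
α and α = 1 and 1 = 1
(α and α) and β = 1 and 1 = 1
not ((α and α) and β) = not 1 = 0
(α and (α or (α and β))) or not ((α and α) and β) = 1 or 0 = 1
No assignment yields a value below 1, so this is the minimum.

1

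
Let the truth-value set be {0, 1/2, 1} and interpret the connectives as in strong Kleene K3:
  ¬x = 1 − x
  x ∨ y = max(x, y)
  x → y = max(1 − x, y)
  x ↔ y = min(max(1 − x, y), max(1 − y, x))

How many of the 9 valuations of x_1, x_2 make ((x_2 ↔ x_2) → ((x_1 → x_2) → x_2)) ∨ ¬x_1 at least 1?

x_1 = 0, x_2 = 0 ↦ 1  ≥
x_1 = 0, x_2 = 1/2 ↦ 1  ≥
x_1 = 0, x_2 = 1 ↦ 1  ≥
x_1 = 1/2, x_2 = 0 ↦ 1/2  <
x_1 = 1/2, x_2 = 1/2 ↦ 1/2  <
x_1 = 1/2, x_2 = 1 ↦ 1  ≥
x_1 = 1, x_2 = 0 ↦ 1  ≥
x_1 = 1, x_2 = 1/2 ↦ 1/2  <
x_1 = 1, x_2 = 1 ↦ 1  ≥
So 6 of the 9 assignments meet the threshold.

6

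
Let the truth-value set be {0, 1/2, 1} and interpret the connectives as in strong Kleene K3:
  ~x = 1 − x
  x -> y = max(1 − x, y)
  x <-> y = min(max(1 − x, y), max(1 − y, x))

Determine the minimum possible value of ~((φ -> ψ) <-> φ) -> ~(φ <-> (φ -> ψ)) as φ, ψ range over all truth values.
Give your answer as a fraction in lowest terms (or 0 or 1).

1/2

Take φ = 1/2, ψ = 0:
φ -> ψ = 1/2 -> 0 = 1/2
(φ -> ψ) <-> φ = 1/2 <-> 1/2 = 1/2
~((φ -> ψ) <-> φ) = ~1/2 = 1/2
φ -> ψ = 1/2 -> 0 = 1/2
φ <-> (φ -> ψ) = 1/2 <-> 1/2 = 1/2
~(φ <-> (φ -> ψ)) = ~1/2 = 1/2
~((φ -> ψ) <-> φ) -> ~(φ <-> (φ -> ψ)) = 1/2 -> 1/2 = 1/2
No assignment yields a value below 1/2, so this is the minimum.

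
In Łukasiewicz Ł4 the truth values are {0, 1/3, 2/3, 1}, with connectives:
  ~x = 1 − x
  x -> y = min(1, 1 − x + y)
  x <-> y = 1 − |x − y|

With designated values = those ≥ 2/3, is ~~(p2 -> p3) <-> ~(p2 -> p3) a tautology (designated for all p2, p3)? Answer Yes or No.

No

Counterexample: take p2 = 0, p3 = 0.
p2 -> p3 = 0 -> 0 = 1
~(p2 -> p3) = ~1 = 0
~~(p2 -> p3) = ~0 = 1
~(p2 -> p3) = ~1 = 0
~~(p2 -> p3) <-> ~(p2 -> p3) = 1 <-> 0 = 0
This gives 0, which is below 2/3.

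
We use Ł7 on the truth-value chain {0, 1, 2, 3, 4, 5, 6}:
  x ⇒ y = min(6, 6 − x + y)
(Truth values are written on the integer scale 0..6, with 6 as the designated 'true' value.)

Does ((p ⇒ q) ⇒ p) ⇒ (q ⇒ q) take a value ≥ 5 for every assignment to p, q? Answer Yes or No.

Yes

At p = 1, q = 4, for instance:
p ⇒ q = 1 ⇒ 4 = 6
(p ⇒ q) ⇒ p = 6 ⇒ 1 = 1
q ⇒ q = 4 ⇒ 4 = 6
((p ⇒ q) ⇒ p) ⇒ (q ⇒ q) = 1 ⇒ 6 = 6
and checking the remaining 48 assignments likewise gives ≥ 5 in every case.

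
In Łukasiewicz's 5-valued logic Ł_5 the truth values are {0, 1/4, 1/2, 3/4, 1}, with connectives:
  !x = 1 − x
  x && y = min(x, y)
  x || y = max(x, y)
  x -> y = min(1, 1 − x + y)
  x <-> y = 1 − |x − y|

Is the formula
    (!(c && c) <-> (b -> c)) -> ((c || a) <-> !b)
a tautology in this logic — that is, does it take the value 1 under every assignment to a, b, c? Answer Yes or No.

No

Counterexample: take a = 0, b = 0, c = 0.
c && c = 0 && 0 = 0
!(c && c) = !0 = 1
b -> c = 0 -> 0 = 1
!(c && c) <-> (b -> c) = 1 <-> 1 = 1
c || a = 0 || 0 = 0
!b = !0 = 1
(c || a) <-> !b = 0 <-> 1 = 0
(!(c && c) <-> (b -> c)) -> ((c || a) <-> !b) = 1 -> 0 = 0
This gives 0 ≠ 1.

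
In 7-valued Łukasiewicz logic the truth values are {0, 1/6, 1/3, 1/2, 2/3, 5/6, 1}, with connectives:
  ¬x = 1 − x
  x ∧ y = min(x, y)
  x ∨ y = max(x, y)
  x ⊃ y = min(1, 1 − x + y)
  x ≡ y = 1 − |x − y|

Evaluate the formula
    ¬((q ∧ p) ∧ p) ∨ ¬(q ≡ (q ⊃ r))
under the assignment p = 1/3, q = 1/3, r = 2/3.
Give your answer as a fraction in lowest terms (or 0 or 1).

2/3

q ∧ p = 1/3 ∧ 1/3 = 1/3
(q ∧ p) ∧ p = 1/3 ∧ 1/3 = 1/3
¬((q ∧ p) ∧ p) = ¬1/3 = 2/3
q ⊃ r = 1/3 ⊃ 2/3 = 1
q ≡ (q ⊃ r) = 1/3 ≡ 1 = 1/3
¬(q ≡ (q ⊃ r)) = ¬1/3 = 2/3
¬((q ∧ p) ∧ p) ∨ ¬(q ≡ (q ⊃ r)) = 2/3 ∨ 2/3 = 2/3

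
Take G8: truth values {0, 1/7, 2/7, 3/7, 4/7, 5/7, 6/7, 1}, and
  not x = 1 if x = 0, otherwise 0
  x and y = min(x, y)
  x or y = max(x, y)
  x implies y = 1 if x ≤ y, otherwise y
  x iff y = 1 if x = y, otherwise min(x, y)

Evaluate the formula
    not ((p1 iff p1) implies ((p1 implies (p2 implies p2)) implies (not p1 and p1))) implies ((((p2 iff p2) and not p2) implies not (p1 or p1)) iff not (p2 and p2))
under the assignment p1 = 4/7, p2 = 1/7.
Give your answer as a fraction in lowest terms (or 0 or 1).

p1 iff p1 = 4/7 iff 4/7 = 1
p2 implies p2 = 1/7 implies 1/7 = 1
p1 implies (p2 implies p2) = 4/7 implies 1 = 1
not p1 = not 4/7 = 0
not p1 and p1 = 0 and 4/7 = 0
(p1 implies (p2 implies p2)) implies (not p1 and p1) = 1 implies 0 = 0
(p1 iff p1) implies ((p1 implies (p2 implies p2)) implies (not p1 and p1)) = 1 implies 0 = 0
not ((p1 iff p1) implies ((p1 implies (p2 implies p2)) implies (not p1 and p1))) = not 0 = 1
p2 iff p2 = 1/7 iff 1/7 = 1
not p2 = not 1/7 = 0
(p2 iff p2) and not p2 = 1 and 0 = 0
p1 or p1 = 4/7 or 4/7 = 4/7
not (p1 or p1) = not 4/7 = 0
((p2 iff p2) and not p2) implies not (p1 or p1) = 0 implies 0 = 1
p2 and p2 = 1/7 and 1/7 = 1/7
not (p2 and p2) = not 1/7 = 0
(((p2 iff p2) and not p2) implies not (p1 or p1)) iff not (p2 and p2) = 1 iff 0 = 0
not ((p1 iff p1) implies ((p1 implies (p2 implies p2)) implies (not p1 and p1))) implies ((((p2 iff p2) and not p2) implies not (p1 or p1)) iff not (p2 and p2)) = 1 implies 0 = 0

0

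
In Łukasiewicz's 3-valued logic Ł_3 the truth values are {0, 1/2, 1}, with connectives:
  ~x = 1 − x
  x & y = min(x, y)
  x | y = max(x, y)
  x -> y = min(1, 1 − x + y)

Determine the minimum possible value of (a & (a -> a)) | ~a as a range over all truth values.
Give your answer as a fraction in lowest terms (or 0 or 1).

Take a = 1/2:
a -> a = 1/2 -> 1/2 = 1
a & (a -> a) = 1/2 & 1 = 1/2
~a = ~1/2 = 1/2
(a & (a -> a)) | ~a = 1/2 | 1/2 = 1/2
No assignment yields a value below 1/2, so this is the minimum.

1/2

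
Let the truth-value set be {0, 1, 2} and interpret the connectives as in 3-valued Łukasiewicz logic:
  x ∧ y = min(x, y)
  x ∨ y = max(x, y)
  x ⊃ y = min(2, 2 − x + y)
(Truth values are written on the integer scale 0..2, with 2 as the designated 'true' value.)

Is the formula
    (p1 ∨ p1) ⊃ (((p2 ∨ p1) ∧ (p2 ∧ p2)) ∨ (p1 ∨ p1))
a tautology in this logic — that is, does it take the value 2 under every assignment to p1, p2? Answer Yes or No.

p1 = 0, p2 = 0 ↦ 2
p1 = 0, p2 = 1 ↦ 2
p1 = 0, p2 = 2 ↦ 2
p1 = 1, p2 = 0 ↦ 2
p1 = 1, p2 = 1 ↦ 2
p1 = 1, p2 = 2 ↦ 2
p1 = 2, p2 = 0 ↦ 2
p1 = 2, p2 = 1 ↦ 2
p1 = 2, p2 = 2 ↦ 2
Every assignment gives a value ≥ 2.

Yes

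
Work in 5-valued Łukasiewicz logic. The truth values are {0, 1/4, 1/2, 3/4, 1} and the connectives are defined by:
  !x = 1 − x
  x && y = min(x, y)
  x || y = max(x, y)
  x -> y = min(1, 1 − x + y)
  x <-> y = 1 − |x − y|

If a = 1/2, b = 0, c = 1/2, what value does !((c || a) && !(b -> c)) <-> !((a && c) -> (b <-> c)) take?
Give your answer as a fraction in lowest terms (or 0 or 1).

0

c || a = 1/2 || 1/2 = 1/2
b -> c = 0 -> 1/2 = 1
!(b -> c) = !1 = 0
(c || a) && !(b -> c) = 1/2 && 0 = 0
!((c || a) && !(b -> c)) = !0 = 1
a && c = 1/2 && 1/2 = 1/2
b <-> c = 0 <-> 1/2 = 1/2
(a && c) -> (b <-> c) = 1/2 -> 1/2 = 1
!((a && c) -> (b <-> c)) = !1 = 0
!((c || a) && !(b -> c)) <-> !((a && c) -> (b <-> c)) = 1 <-> 0 = 0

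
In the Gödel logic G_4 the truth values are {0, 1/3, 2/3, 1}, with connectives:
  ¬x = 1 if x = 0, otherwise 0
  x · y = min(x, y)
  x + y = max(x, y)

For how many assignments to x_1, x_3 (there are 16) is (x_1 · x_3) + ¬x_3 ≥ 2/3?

8

x_1 = 0, x_3 = 0 ↦ 1  ≥
x_1 = 0, x_3 = 1/3 ↦ 0  <
x_1 = 0, x_3 = 2/3 ↦ 0  <
x_1 = 0, x_3 = 1 ↦ 0  <
x_1 = 1/3, x_3 = 0 ↦ 1  ≥
x_1 = 1/3, x_3 = 1/3 ↦ 1/3  <
x_1 = 1/3, x_3 = 2/3 ↦ 1/3  <
x_1 = 1/3, x_3 = 1 ↦ 1/3  <
x_1 = 2/3, x_3 = 0 ↦ 1  ≥
x_1 = 2/3, x_3 = 1/3 ↦ 1/3  <
x_1 = 2/3, x_3 = 2/3 ↦ 2/3  ≥
x_1 = 2/3, x_3 = 1 ↦ 2/3  ≥
x_1 = 1, x_3 = 0 ↦ 1  ≥
x_1 = 1, x_3 = 1/3 ↦ 1/3  <
x_1 = 1, x_3 = 2/3 ↦ 2/3  ≥
x_1 = 1, x_3 = 1 ↦ 1  ≥
So 8 of the 16 assignments meet the threshold.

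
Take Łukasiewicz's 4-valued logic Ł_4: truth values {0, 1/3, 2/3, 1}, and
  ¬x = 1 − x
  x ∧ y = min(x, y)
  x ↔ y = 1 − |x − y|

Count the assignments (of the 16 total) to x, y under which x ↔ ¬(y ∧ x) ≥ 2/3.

9

x = 0, y = 0 ↦ 0  <
x = 0, y = 1/3 ↦ 0  <
x = 0, y = 2/3 ↦ 0  <
x = 0, y = 1 ↦ 0  <
x = 1/3, y = 0 ↦ 1/3  <
x = 1/3, y = 1/3 ↦ 2/3  ≥
x = 1/3, y = 2/3 ↦ 2/3  ≥
x = 1/3, y = 1 ↦ 2/3  ≥
x = 2/3, y = 0 ↦ 2/3  ≥
x = 2/3, y = 1/3 ↦ 1  ≥
x = 2/3, y = 2/3 ↦ 2/3  ≥
x = 2/3, y = 1 ↦ 2/3  ≥
x = 1, y = 0 ↦ 1  ≥
x = 1, y = 1/3 ↦ 2/3  ≥
x = 1, y = 2/3 ↦ 1/3  <
x = 1, y = 1 ↦ 0  <
So 9 of the 16 assignments meet the threshold.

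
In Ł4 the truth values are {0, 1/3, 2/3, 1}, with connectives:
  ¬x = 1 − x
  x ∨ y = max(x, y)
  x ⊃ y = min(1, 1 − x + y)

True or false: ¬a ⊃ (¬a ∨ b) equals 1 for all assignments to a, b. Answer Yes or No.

Yes

a = 0, b = 0 ↦ 1
a = 0, b = 1/3 ↦ 1
a = 0, b = 2/3 ↦ 1
a = 0, b = 1 ↦ 1
a = 1/3, b = 0 ↦ 1
a = 1/3, b = 1/3 ↦ 1
a = 1/3, b = 2/3 ↦ 1
a = 1/3, b = 1 ↦ 1
a = 2/3, b = 0 ↦ 1
a = 2/3, b = 1/3 ↦ 1
a = 2/3, b = 2/3 ↦ 1
a = 2/3, b = 1 ↦ 1
a = 1, b = 0 ↦ 1
a = 1, b = 1/3 ↦ 1
a = 1, b = 2/3 ↦ 1
a = 1, b = 1 ↦ 1
Every assignment gives a value ≥ 1.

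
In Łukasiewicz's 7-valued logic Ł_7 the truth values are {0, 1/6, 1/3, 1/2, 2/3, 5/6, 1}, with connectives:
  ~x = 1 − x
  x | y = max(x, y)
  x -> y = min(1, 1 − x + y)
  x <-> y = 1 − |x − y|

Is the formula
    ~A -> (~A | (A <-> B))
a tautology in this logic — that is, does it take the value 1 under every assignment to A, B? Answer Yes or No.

At A = 1/2, B = 5/6, for instance:
~A = ~1/2 = 1/2
A <-> B = 1/2 <-> 5/6 = 2/3
~A | (A <-> B) = 1/2 | 2/3 = 2/3
~A -> (~A | (A <-> B)) = 1/2 -> 2/3 = 1
and checking the remaining 48 assignments likewise gives ≥ 1 in every case.

Yes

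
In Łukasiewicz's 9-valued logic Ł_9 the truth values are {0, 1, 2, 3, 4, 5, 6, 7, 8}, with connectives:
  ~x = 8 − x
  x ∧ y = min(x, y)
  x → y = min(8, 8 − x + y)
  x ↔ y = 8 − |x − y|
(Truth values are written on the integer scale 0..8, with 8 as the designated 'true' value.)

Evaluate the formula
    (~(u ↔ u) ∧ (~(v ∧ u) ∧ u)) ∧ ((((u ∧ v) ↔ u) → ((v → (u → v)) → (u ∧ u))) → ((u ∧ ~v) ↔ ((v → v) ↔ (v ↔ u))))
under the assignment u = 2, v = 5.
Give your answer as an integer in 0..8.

0

u ↔ u = 2 ↔ 2 = 8
~(u ↔ u) = ~8 = 0
v ∧ u = 5 ∧ 2 = 2
~(v ∧ u) = ~2 = 6
~(v ∧ u) ∧ u = 6 ∧ 2 = 2
~(u ↔ u) ∧ (~(v ∧ u) ∧ u) = 0 ∧ 2 = 0
u ∧ v = 2 ∧ 5 = 2
(u ∧ v) ↔ u = 2 ↔ 2 = 8
u → v = 2 → 5 = 8
v → (u → v) = 5 → 8 = 8
u ∧ u = 2 ∧ 2 = 2
(v → (u → v)) → (u ∧ u) = 8 → 2 = 2
((u ∧ v) ↔ u) → ((v → (u → v)) → (u ∧ u)) = 8 → 2 = 2
~v = ~5 = 3
u ∧ ~v = 2 ∧ 3 = 2
v → v = 5 → 5 = 8
v ↔ u = 5 ↔ 2 = 5
(v → v) ↔ (v ↔ u) = 8 ↔ 5 = 5
(u ∧ ~v) ↔ ((v → v) ↔ (v ↔ u)) = 2 ↔ 5 = 5
(((u ∧ v) ↔ u) → ((v → (u → v)) → (u ∧ u))) → ((u ∧ ~v) ↔ ((v → v) ↔ (v ↔ u))) = 2 → 5 = 8
(~(u ↔ u) ∧ (~(v ∧ u) ∧ u)) ∧ ((((u ∧ v) ↔ u) → ((v → (u → v)) → (u ∧ u))) → ((u ∧ ~v) ↔ ((v → v) ↔ (v ↔ u)))) = 0 ∧ 8 = 0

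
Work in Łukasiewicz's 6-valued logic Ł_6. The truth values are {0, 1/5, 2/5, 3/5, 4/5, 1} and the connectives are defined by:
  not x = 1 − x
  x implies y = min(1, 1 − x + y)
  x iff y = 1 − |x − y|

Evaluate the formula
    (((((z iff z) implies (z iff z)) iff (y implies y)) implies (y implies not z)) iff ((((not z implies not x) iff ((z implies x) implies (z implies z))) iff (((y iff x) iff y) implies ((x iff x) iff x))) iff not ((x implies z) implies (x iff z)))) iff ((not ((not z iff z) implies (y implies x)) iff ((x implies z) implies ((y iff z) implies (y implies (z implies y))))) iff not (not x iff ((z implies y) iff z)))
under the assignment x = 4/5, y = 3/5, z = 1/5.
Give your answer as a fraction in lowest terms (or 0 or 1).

3/5

z iff z = 1/5 iff 1/5 = 1
z iff z = 1/5 iff 1/5 = 1
(z iff z) implies (z iff z) = 1 implies 1 = 1
y implies y = 3/5 implies 3/5 = 1
((z iff z) implies (z iff z)) iff (y implies y) = 1 iff 1 = 1
not z = not 1/5 = 4/5
y implies not z = 3/5 implies 4/5 = 1
(((z iff z) implies (z iff z)) iff (y implies y)) implies (y implies not z) = 1 implies 1 = 1
not z = not 1/5 = 4/5
not x = not 4/5 = 1/5
not z implies not x = 4/5 implies 1/5 = 2/5
z implies x = 1/5 implies 4/5 = 1
z implies z = 1/5 implies 1/5 = 1
(z implies x) implies (z implies z) = 1 implies 1 = 1
(not z implies not x) iff ((z implies x) implies (z implies z)) = 2/5 iff 1 = 2/5
y iff x = 3/5 iff 4/5 = 4/5
(y iff x) iff y = 4/5 iff 3/5 = 4/5
x iff x = 4/5 iff 4/5 = 1
(x iff x) iff x = 1 iff 4/5 = 4/5
((y iff x) iff y) implies ((x iff x) iff x) = 4/5 implies 4/5 = 1
((not z implies not x) iff ((z implies x) implies (z implies z))) iff (((y iff x) iff y) implies ((x iff x) iff x)) = 2/5 iff 1 = 2/5
x implies z = 4/5 implies 1/5 = 2/5
x iff z = 4/5 iff 1/5 = 2/5
(x implies z) implies (x iff z) = 2/5 implies 2/5 = 1
not ((x implies z) implies (x iff z)) = not 1 = 0
(((not z implies not x) iff ((z implies x) implies (z implies z))) iff (((y iff x) iff y) implies ((x iff x) iff x))) iff not ((x implies z) implies (x iff z)) = 2/5 iff 0 = 3/5
((((z iff z) implies (z iff z)) iff (y implies y)) implies (y implies not z)) iff ((((not z implies not x) iff ((z implies x) implies (z implies z))) iff (((y iff x) iff y) implies ((x iff x) iff x))) iff not ((x implies z) implies (x iff z))) = 1 iff 3/5 = 3/5
not z = not 1/5 = 4/5
not z iff z = 4/5 iff 1/5 = 2/5
y implies x = 3/5 implies 4/5 = 1
(not z iff z) implies (y implies x) = 2/5 implies 1 = 1
not ((not z iff z) implies (y implies x)) = not 1 = 0
x implies z = 4/5 implies 1/5 = 2/5
y iff z = 3/5 iff 1/5 = 3/5
z implies y = 1/5 implies 3/5 = 1
y implies (z implies y) = 3/5 implies 1 = 1
(y iff z) implies (y implies (z implies y)) = 3/5 implies 1 = 1
(x implies z) implies ((y iff z) implies (y implies (z implies y))) = 2/5 implies 1 = 1
not ((not z iff z) implies (y implies x)) iff ((x implies z) implies ((y iff z) implies (y implies (z implies y)))) = 0 iff 1 = 0
not x = not 4/5 = 1/5
z implies y = 1/5 implies 3/5 = 1
(z implies y) iff z = 1 iff 1/5 = 1/5
not x iff ((z implies y) iff z) = 1/5 iff 1/5 = 1
not (not x iff ((z implies y) iff z)) = not 1 = 0
(not ((not z iff z) implies (y implies x)) iff ((x implies z) implies ((y iff z) implies (y implies (z implies y))))) iff not (not x iff ((z implies y) iff z)) = 0 iff 0 = 1
(((((z iff z) implies (z iff z)) iff (y implies y)) implies (y implies not z)) iff ((((not z implies not x) iff ((z implies x) implies (z implies z))) iff (((y iff x) iff y) implies ((x iff x) iff x))) iff not ((x implies z) implies (x iff z)))) iff ((not ((not z iff z) implies (y implies x)) iff ((x implies z) implies ((y iff z) implies (y implies (z implies y))))) iff not (not x iff ((z implies y) iff z))) = 3/5 iff 1 = 3/5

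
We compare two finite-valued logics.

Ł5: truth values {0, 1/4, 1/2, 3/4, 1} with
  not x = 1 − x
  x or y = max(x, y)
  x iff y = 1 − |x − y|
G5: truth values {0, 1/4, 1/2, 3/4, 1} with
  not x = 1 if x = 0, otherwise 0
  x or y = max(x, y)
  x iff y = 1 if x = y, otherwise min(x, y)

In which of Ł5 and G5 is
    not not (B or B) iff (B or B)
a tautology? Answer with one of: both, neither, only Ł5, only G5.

only Ł5

In Ł5: every assignment gives 1 — tautology.
In G5: at B = 1/4 the value is 1/4 — not a tautology.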